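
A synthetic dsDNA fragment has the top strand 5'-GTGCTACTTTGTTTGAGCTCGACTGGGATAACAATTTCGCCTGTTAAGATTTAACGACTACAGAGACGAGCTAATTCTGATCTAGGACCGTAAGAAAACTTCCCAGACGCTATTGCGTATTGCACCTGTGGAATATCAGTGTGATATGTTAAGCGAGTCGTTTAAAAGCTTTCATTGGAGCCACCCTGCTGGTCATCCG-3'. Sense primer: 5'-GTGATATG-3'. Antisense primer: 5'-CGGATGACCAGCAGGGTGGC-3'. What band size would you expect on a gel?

Scanning the template, GTGATATG occurs at positions 141–148; this primer anneals to the bottom strand there with its 3' end pointing downstream.
Taking the reverse complement of CGGATGACCAGCAGGGTGGC gives GCCACCCTGCTGGTCATCCG, found at positions 180–199 on the template; the primer anneals here to the top strand with its 3' end pointing upstream.
The product runs from position 141 to position 199, so its length is 199 − 141 + 1 = 59 bp.

59 bp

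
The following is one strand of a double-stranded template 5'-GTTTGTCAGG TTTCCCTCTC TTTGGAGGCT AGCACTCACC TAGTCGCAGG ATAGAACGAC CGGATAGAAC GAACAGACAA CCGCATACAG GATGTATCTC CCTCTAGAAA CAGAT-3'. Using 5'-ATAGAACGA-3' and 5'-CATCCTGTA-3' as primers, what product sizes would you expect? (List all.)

44 bp, 31 bp

The forward primer ATAGAACGA matches the top strand at positions 51–59, 64–72.
The reverse primer's reverse complement is TACAGGATG, matching at positions 86–94.
Each forward site pairs with the reverse site to give a product ending at position 94: sizes 44, 31 bp.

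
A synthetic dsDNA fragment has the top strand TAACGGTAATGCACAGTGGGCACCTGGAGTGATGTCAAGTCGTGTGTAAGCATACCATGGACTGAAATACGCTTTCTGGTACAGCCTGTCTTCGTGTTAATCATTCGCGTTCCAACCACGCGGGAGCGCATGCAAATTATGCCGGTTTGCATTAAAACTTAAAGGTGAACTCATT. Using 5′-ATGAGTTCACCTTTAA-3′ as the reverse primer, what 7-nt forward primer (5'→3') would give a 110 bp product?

5'-AAATACG-3'

The reverse primer's reverse complement TTAAAGGTGAACTCAT matches the template at positions 159–174, so the product ends at position 174.
A 110 bp product then starts at position 174 − 110 + 1 = 65.
The forward primer is identical to the top strand there: AAATACG.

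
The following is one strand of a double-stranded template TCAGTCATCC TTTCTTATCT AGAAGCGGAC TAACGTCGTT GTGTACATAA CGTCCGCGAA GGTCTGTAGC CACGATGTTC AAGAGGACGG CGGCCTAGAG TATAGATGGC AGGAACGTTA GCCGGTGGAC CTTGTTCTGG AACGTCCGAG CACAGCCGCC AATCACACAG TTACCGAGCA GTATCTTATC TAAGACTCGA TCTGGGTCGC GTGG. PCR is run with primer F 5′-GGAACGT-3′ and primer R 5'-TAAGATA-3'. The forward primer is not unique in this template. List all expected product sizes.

77 bp, 50 bp

The forward primer GGAACGT matches the top strand at positions 112–118, 139–145.
The reverse primer's reverse complement is TATCTTA, matching at positions 182–188.
Each forward site pairs with the reverse site to give a product ending at position 188: sizes 77, 50 bp.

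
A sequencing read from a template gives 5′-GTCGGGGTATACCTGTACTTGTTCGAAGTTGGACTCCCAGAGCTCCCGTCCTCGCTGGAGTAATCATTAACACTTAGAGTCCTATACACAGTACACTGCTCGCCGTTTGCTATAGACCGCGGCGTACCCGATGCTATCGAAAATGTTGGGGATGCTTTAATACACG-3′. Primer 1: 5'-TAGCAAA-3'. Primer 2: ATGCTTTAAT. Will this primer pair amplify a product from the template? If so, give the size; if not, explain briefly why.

Primer 1 (TAGCAAA) has reverse complement TTTGCTA, which matches the top strand at positions 106–112; primer 1 anneals to the top strand there with its 3' end pointing upstream toward position 106.
Primer 2 (ATGCTTTAAT) matches the top strand directly at positions 152–161; it anneals to the bottom strand with its 3' end pointing downstream toward position 161.
The 3' ends diverge (primer 1 extends toward position 1, primer 2 toward position 166), so the primers never converge on a shared product.

No product — the primers' 3' ends point away from each other.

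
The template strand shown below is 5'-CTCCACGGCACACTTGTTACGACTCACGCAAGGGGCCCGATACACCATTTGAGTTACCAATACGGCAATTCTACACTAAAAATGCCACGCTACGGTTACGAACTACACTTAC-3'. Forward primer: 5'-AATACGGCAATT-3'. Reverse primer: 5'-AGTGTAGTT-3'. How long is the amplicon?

51 bp

The forward primer matches the template at positions 59–70.
Reverse complement of the reverse primer: AACTACACT. This occurs on the top strand at positions 101–109.
Amplicon spans positions 59–109: 51 bp.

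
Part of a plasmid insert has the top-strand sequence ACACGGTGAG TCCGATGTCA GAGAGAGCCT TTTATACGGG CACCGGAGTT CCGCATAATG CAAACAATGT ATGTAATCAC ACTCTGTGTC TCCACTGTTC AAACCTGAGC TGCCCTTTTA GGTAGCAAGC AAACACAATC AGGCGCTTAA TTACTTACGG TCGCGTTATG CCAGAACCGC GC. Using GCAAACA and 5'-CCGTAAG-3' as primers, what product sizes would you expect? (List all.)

The forward primer GCAAACA matches the top strand at positions 60–66, 129–135.
The reverse primer's reverse complement is CTTACGG, matching at positions 154–160.
Each forward site pairs with the reverse site to give a product ending at position 160: sizes 101, 32 bp.

101 bp, 32 bp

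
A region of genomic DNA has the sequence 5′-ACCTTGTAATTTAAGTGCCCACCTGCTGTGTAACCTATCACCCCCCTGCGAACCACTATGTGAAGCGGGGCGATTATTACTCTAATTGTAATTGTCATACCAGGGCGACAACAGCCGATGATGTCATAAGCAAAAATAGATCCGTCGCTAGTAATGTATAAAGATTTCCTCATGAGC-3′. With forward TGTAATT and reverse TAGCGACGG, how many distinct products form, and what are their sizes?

Two products: 146 bp, 64 bp

The forward primer TGTAATT matches the top strand at positions 5–11, 87–93.
The reverse primer's reverse complement is CCGTCGCTA, matching at positions 142–150.
Each forward site pairs with the reverse site to give a product ending at position 150: sizes 146, 64 bp.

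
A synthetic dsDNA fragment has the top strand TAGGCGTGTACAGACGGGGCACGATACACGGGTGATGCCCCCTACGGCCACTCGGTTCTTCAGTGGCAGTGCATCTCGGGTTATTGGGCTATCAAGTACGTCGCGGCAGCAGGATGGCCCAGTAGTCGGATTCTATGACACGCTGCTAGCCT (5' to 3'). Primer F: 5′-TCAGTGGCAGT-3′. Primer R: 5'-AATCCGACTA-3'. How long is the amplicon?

Scanning the template, TCAGTGGCAGT occurs at positions 60–70; this primer anneals to the bottom strand there with its 3' end pointing downstream.
The reverse primer's reverse complement is TAGTCGGATT, which matches the template at positions 123–132.
Amplicon spans positions 60–132: 73 bp.

73 bp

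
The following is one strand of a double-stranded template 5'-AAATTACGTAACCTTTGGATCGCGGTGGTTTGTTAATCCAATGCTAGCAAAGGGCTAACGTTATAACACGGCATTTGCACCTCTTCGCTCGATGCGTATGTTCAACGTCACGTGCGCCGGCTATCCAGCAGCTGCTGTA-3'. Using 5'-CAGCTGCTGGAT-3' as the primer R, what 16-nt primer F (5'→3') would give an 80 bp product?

5'-CTAACGTTATAACACG-3'

The reverse primer's reverse complement ATCCAGCAGCTG matches the template at positions 123–134, so the product ends at position 134.
An 80 bp product then starts at position 134 − 80 + 1 = 55.
The forward primer is identical to the top strand there: CTAACGTTATAACACG.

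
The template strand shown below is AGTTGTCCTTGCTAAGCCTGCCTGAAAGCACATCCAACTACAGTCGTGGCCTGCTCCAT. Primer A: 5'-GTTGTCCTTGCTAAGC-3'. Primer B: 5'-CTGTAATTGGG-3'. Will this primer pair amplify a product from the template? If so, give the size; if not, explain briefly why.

No product — primer B has no binding site in the template.

Primer B (CTGTAATTGGG) does not match the top strand, and its reverse complement CCCAATTACAG does not match either.
With no annealing site for primer B, no amplification occurs.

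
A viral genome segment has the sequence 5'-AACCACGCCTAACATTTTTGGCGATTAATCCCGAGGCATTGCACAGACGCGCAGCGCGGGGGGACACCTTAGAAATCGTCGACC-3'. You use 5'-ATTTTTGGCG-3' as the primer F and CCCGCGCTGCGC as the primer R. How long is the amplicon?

47 bp

Scanning the template, ATTTTTGGCG occurs at positions 14–23; this primer anneals to the bottom strand there with its 3' end pointing downstream.
Taking the reverse complement of CCCGCGCTGCGC gives GCGCAGCGCGGG, found at positions 49–60 on the template; the primer anneals here to the top strand with its 3' end pointing upstream.
Product length = (reverse-primer end) − (forward-primer start) + 1 = 60 − 14 + 1 = 47 bp.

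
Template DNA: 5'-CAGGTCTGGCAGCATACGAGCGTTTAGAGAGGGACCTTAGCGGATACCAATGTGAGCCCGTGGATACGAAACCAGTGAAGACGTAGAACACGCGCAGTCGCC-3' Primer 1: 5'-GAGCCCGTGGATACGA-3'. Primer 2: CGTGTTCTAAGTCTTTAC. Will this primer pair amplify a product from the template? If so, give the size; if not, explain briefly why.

Primer 2 (CGTGTTCTAAGTCTTTAC) does not match the top strand, and its reverse complement GTAAAGACTTAGAACACG does not match either.
With no annealing site for primer 2, no amplification occurs.

No product — primer 2 has no binding site in the template.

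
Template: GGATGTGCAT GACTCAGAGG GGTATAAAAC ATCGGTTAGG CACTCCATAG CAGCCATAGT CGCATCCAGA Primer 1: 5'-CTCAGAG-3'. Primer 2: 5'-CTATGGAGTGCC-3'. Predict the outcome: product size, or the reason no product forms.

Primer 1 (CTCAGAG) matches the top strand at positions 13–19; it acts as a forward primer.
Primer 2's reverse complement is GGCACTCCATAG, matching the top strand at positions 39–50; it acts as a reverse primer.
The 3' ends face each other across positions 13–50, giving a 38 bp product.

Yes — a 38 bp product.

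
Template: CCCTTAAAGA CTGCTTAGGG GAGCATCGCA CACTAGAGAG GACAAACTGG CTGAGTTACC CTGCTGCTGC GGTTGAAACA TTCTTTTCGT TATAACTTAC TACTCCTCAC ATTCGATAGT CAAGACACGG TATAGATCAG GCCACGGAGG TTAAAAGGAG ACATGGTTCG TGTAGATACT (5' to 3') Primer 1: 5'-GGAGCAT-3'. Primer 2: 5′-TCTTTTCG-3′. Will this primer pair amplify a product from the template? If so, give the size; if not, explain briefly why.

Primer 1 (GGAGCAT) matches the top strand at positions 20–26 (3' end points downstream).
Primer 2 (TCTTTTCG) also matches the top strand directly, at positions 82–89 — its reverse complement CGAAAAGA is not present.
Both primers anneal to the bottom strand with 3' ends pointing the same way, so neither can prime synthesis back toward the other.

No product — both primers anneal to the same strand and extend in the same direction.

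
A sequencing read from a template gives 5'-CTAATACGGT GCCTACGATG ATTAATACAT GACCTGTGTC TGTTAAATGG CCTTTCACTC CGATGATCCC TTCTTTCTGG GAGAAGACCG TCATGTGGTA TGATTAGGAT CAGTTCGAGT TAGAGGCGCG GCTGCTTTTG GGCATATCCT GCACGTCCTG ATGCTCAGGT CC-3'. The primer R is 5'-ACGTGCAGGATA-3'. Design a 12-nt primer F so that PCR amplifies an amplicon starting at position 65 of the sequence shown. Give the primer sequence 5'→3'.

5'-GATCCCTTCTTT-3'

The reverse primer's reverse complement TATCCTGCACGT matches the template at positions 145–156; the product starts at position 65.
The forward primer is identical to the top strand over positions 65–76: GATCCCTTCTTT.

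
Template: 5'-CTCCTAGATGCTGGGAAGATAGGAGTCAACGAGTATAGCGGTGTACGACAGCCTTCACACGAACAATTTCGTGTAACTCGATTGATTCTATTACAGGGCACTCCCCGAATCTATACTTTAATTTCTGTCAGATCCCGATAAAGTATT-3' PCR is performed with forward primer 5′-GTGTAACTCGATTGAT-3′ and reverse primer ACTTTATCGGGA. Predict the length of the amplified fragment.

74 bp

The forward primer matches the template at positions 71–86.
The reverse primer's reverse complement is TCCCGATAAAGT, which matches the template at positions 133–144.
Amplicon spans positions 71–144: 74 bp.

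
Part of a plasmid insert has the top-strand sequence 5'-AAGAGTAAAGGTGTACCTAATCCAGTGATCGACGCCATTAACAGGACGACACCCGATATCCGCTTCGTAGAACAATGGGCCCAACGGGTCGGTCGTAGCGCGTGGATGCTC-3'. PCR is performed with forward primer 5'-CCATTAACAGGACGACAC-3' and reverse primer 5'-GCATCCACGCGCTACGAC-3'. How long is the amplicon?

Scanning the template, CCATTAACAGGACGACAC occurs at positions 35–52; this primer anneals to the bottom strand there with its 3' end pointing downstream.
Taking the reverse complement of GCATCCACGCGCTACGAC gives GTCGTAGCGCGTGGATGC, found at positions 92–109 on the template; the primer anneals here to the top strand with its 3' end pointing upstream.
The product runs from position 35 to position 109, so its length is 109 − 35 + 1 = 75 bp.

75 bp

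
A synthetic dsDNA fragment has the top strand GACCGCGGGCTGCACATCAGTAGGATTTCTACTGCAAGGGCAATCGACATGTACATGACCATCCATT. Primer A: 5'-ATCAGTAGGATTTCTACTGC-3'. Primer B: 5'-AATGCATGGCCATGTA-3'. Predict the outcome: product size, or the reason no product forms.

Primer B (AATGCATGGCCATGTA) does not match the top strand, and its reverse complement TACATGGCCATGCATT does not match either.
With no annealing site for primer B, no amplification occurs.

No product — primer B has no binding site in the template.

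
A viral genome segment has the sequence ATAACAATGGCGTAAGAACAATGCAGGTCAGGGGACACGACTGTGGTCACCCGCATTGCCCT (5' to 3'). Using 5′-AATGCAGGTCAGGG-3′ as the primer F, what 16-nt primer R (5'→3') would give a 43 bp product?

The forward primer binds at positions 20–33, so a 43 bp product ends at position 20 + 43 − 1 = 62.
The reverse primer anneals to the top strand over positions 47–62, i.e. to TCACCCGCATTGCCCT.
Its sequence written 5'→3' is the reverse complement: AGGGCAATGCGGGTGA.

5'-AGGGCAATGCGGGTGA-3'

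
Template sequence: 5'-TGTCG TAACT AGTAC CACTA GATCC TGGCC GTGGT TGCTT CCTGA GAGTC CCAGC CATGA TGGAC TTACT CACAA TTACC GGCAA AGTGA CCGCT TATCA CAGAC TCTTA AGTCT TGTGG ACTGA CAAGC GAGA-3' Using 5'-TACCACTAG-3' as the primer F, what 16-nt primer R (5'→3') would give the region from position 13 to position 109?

The product's 3' end on the top strand is position 109.
The reverse primer anneals to the top strand over positions 94–109, i.e. to CTTATCACAGACTCTT.
Its sequence written 5'→3' is the reverse complement: AAGAGTCTGTGATAAG.

5'-AAGAGTCTGTGATAAG-3'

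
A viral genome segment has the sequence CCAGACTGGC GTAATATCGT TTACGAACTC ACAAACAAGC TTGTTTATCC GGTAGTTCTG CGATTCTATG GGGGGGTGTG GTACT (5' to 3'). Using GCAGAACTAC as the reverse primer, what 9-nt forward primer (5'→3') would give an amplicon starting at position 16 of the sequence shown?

The reverse primer's reverse complement GTAGTTCTGC matches the template at positions 52–61; the product starts at position 16.
The forward primer is identical to the top strand over positions 16–24: ATCGTTTAC.

5'-ATCGTTTAC-3'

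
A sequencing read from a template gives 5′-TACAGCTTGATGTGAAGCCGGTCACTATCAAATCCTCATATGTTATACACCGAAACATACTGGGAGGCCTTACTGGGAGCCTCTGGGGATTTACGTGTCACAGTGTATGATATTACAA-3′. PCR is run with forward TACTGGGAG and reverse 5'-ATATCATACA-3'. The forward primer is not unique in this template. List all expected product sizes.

56 bp, 43 bp

The forward primer TACTGGGAG matches the top strand at positions 58–66, 71–79.
The reverse primer's reverse complement is TGTATGATAT, matching at positions 104–113.
Each forward site pairs with the reverse site to give a product ending at position 113: sizes 56, 43 bp.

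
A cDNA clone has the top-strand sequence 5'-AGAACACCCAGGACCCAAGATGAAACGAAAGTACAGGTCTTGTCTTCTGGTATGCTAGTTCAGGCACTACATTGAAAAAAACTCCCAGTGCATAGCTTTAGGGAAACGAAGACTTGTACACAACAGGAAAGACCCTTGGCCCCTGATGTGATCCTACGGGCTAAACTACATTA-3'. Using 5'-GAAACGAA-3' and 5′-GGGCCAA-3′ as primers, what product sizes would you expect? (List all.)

121 bp, 40 bp

The forward primer GAAACGAA matches the top strand at positions 22–29, 103–110.
The reverse primer's reverse complement is TTGGCCC, matching at positions 136–142.
Each forward site pairs with the reverse site to give a product ending at position 142: sizes 121, 40 bp.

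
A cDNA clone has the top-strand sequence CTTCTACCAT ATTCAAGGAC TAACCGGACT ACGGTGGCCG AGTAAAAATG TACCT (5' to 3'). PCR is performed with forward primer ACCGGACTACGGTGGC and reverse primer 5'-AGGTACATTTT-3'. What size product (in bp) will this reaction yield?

Forward primer ACCGGACTACGGTGGC is found on the top strand at positions 23–38.
Reverse complement of the reverse primer: AAAATGTACCT. This occurs on the top strand at positions 45–55.
The product runs from position 23 to position 55, so its length is 55 − 23 + 1 = 33 bp.

33 bp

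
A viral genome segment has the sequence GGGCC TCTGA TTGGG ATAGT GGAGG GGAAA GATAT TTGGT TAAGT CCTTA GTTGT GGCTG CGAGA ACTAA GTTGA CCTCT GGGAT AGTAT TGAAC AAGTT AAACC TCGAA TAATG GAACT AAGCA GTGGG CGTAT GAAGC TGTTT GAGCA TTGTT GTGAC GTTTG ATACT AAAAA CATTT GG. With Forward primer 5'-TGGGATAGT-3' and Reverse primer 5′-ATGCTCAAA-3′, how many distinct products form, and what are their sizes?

Two products: 140 bp, 72 bp

The forward primer TGGGATAGT matches the top strand at positions 12–20, 80–88.
The reverse primer's reverse complement is TTTGAGCAT, matching at positions 143–151.
Each forward site pairs with the reverse site to give a product ending at position 151: sizes 140, 72 bp.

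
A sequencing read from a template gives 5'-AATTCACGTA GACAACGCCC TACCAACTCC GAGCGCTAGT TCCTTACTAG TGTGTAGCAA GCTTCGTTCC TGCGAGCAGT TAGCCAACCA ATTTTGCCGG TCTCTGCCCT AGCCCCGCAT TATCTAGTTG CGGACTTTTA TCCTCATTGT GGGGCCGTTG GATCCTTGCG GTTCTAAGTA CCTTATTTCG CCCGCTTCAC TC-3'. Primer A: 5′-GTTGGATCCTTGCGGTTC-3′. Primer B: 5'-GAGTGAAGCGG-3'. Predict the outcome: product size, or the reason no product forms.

Yes — a 46 bp product.

Primer A (GTTGGATCCTTGCGGTTC) matches the top strand at positions 157–174; it acts as a forward primer.
Primer B's reverse complement is CCGCTTCACTC, matching the top strand at positions 192–202; it acts as a reverse primer.
The 3' ends face each other across positions 157–202, giving a 46 bp product.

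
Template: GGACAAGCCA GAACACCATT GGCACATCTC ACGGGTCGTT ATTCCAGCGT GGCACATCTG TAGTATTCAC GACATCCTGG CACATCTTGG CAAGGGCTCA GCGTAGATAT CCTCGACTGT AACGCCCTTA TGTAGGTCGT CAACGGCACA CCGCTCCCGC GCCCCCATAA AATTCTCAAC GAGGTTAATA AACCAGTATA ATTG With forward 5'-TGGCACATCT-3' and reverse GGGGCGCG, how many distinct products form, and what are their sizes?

Three products: 146 bp, 116 bp, 88 bp

The forward primer TGGCACATCT matches the top strand at positions 20–29, 50–59, 78–87.
The reverse primer's reverse complement is CGCGCCCC, matching at positions 158–165.
Each forward site pairs with the reverse site to give a product ending at position 165: sizes 146, 116, 88 bp.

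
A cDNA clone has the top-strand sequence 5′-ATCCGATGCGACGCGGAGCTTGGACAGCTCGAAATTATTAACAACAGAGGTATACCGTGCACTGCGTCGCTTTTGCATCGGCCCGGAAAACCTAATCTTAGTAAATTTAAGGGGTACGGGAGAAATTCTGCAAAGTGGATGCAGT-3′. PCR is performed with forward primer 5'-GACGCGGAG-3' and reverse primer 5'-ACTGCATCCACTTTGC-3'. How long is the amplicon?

Scanning the template, GACGCGGAG occurs at positions 10–18; this primer anneals to the bottom strand there with its 3' end pointing downstream.
The reverse primer's reverse complement is GCAAAGTGGATGCAGT, which matches the template at positions 130–145.
The product runs from position 10 to position 145, so its length is 145 − 10 + 1 = 136 bp.

136 bp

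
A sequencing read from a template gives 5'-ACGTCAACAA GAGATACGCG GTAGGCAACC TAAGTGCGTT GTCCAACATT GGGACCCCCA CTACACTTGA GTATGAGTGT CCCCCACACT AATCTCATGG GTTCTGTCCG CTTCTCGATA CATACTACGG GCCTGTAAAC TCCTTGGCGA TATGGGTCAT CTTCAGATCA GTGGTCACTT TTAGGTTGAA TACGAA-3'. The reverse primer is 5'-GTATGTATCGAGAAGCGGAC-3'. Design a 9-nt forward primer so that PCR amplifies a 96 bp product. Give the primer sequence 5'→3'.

5'-CTAAGTGCG-3'

The reverse primer's reverse complement GTCCGCTTCTCGATACATAC matches the template at positions 106–125, so the product ends at position 125.
A 96 bp product then starts at position 125 − 96 + 1 = 30.
The forward primer is identical to the top strand there: CTAAGTGCG.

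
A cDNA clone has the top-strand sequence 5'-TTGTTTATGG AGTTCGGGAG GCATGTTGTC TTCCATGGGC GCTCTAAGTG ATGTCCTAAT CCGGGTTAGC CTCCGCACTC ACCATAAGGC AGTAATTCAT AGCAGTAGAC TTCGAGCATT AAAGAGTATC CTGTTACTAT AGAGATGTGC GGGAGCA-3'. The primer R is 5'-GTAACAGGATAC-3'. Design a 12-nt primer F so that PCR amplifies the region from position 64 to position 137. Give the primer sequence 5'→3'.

The reverse primer's reverse complement GTATCCTGTTAC matches the template at positions 126–137; the product starts at position 64.
The forward primer is identical to the top strand over positions 64–75: GGTTAGCCTCCG.

5'-GGTTAGCCTCCG-3'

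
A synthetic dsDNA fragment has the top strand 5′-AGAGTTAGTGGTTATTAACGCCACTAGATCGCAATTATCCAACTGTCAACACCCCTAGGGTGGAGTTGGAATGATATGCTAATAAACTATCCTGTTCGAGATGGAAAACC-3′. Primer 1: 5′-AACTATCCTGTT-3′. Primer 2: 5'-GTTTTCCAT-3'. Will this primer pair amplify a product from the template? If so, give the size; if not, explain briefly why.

Primer 1 (AACTATCCTGTT) matches the top strand at positions 85–96; it acts as a forward primer.
Primer 2's reverse complement is ATGGAAAAC, matching the top strand at positions 101–109; it acts as a reverse primer.
The 3' ends face each other across positions 85–109, giving a 25 bp product.

Yes — a 25 bp product.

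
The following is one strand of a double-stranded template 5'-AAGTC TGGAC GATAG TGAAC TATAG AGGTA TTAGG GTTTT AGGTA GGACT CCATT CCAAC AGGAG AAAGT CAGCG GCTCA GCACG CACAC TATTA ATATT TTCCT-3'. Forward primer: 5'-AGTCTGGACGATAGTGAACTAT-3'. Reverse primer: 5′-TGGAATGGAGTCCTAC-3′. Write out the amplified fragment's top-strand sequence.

The forward primer matches the template at positions 2–23.
Reverse complement of the reverse primer: GTAGGACTCCATTCCA. This occurs on the top strand at positions 43–58.
The product is the template from position 2 through 58 (57 bp).

5'-AGTCTGGACGATAGTGAACTATAGAGGTATTAGGGTTTTAGGTAGGACTCCATTCCA-3'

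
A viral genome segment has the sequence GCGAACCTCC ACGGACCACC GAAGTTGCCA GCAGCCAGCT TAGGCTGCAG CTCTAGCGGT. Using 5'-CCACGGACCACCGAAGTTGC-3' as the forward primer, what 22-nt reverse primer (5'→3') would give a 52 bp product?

The forward primer binds at positions 9–28, so a 52 bp product ends at position 9 + 52 − 1 = 60.
The reverse primer anneals to the top strand over positions 39–60, i.e. to CTTAGGCTGCAGCTCTAGCGGT.
Its sequence written 5'→3' is the reverse complement: ACCGCTAGAGCTGCAGCCTAAG.

5'-ACCGCTAGAGCTGCAGCCTAAG-3'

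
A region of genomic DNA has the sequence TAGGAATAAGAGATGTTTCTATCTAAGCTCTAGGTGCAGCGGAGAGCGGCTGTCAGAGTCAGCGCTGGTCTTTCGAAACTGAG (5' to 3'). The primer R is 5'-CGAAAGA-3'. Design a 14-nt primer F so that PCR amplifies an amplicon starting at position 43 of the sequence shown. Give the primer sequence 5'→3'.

5'-AGAGCGGCTGTCAG-3'

The reverse primer's reverse complement TCTTTCG matches the template at positions 69–75; the product starts at position 43.
The forward primer is identical to the top strand over positions 43–56: AGAGCGGCTGTCAG.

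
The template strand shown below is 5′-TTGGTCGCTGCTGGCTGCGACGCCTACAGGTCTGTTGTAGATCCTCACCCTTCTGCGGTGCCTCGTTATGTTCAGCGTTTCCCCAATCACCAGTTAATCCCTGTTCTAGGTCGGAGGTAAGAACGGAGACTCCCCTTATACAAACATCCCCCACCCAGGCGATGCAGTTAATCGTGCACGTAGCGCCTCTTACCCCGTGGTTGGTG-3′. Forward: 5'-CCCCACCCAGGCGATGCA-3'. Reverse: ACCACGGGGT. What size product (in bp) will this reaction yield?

53 bp

Forward primer CCCCACCCAGGCGATGCA is found on the top strand at positions 149–166.
The reverse primer's reverse complement is ACCCCGTGGT, which matches the template at positions 192–201.
Product length = (reverse-primer end) − (forward-primer start) + 1 = 201 − 149 + 1 = 53 bp.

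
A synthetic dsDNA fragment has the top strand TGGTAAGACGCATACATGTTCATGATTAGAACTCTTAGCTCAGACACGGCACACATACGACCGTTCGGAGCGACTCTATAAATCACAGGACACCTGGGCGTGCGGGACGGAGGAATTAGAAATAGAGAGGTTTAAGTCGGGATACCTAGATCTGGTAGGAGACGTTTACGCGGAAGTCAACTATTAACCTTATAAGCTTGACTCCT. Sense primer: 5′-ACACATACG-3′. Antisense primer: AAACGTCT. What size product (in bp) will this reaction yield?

117 bp

Forward primer ACACATACG is found on the top strand at positions 51–59.
Taking the reverse complement of AAACGTCT gives AGACGTTT, found at positions 160–167 on the template; the primer anneals here to the top strand with its 3' end pointing upstream.
The product runs from position 51 to position 167, so its length is 167 − 51 + 1 = 117 bp.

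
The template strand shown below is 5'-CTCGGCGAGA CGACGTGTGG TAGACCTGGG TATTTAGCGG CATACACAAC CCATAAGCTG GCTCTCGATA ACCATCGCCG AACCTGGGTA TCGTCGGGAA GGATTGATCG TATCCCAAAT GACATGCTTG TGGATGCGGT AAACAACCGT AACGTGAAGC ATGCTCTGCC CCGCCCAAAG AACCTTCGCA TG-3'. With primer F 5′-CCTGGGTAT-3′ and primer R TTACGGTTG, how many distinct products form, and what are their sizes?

The forward primer CCTGGGTAT matches the top strand at positions 25–33, 83–91.
The reverse primer's reverse complement is CAACCGTAA, matching at positions 144–152.
Each forward site pairs with the reverse site to give a product ending at position 152: sizes 128, 70 bp.

Two products: 128 bp, 70 bp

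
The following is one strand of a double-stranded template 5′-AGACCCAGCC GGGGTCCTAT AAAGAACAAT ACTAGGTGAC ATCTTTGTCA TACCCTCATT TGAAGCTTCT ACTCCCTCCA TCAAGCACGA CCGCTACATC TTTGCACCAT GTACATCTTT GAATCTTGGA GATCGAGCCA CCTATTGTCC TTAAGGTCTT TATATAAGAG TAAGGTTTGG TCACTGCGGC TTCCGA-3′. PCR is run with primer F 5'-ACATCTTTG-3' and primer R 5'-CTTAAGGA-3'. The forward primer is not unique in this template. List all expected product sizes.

The forward primer ACATCTTTG matches the top strand at positions 39–47, 96–104, 113–121.
The reverse primer's reverse complement is TCCTTAAG, matching at positions 148–155.
Each forward site pairs with the reverse site to give a product ending at position 155: sizes 117, 60, 43 bp.

117 bp, 60 bp, 43 bp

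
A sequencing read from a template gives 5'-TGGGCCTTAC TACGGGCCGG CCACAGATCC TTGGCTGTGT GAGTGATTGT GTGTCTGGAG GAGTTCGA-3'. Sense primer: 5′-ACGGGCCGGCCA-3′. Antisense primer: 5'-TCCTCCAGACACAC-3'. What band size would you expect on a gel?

51 bp

Forward primer ACGGGCCGGCCA is found on the top strand at positions 12–23.
Reverse complement of the reverse primer: GTGTGTCTGGAGGA. This occurs on the top strand at positions 49–62.
Amplicon spans positions 12–62: 51 bp.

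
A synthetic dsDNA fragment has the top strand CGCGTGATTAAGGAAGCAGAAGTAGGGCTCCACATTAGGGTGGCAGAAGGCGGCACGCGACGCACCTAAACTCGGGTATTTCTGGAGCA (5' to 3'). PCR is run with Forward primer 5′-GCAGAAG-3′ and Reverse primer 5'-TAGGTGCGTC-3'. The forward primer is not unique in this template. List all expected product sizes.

53 bp, 26 bp

The forward primer GCAGAAG matches the top strand at positions 16–22, 43–49.
The reverse primer's reverse complement is GACGCACCTA, matching at positions 59–68.
Each forward site pairs with the reverse site to give a product ending at position 68: sizes 53, 26 bp.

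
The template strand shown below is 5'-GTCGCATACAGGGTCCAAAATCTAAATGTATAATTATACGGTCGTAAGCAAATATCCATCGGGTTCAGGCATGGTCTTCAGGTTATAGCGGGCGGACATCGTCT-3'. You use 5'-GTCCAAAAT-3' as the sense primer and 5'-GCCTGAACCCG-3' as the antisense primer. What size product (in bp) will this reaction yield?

Forward primer GTCCAAAAT is found on the top strand at positions 13–21.
The reverse primer's reverse complement is CGGGTTCAGGC, which matches the template at positions 60–70.
Amplicon spans positions 13–70: 58 bp.

58 bp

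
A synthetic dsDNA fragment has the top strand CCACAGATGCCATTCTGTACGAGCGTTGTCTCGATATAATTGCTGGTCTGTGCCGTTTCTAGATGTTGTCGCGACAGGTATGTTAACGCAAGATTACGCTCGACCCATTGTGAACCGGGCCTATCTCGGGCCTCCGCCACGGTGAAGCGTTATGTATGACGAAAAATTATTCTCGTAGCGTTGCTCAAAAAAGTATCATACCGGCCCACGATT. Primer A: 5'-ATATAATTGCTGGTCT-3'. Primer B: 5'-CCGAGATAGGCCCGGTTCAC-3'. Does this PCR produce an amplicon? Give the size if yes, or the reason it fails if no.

Primer A (ATATAATTGCTGGTCT) matches the top strand at positions 34–49; it acts as a forward primer.
Primer B's reverse complement is GTGAACCGGGCCTATCTCGG, matching the top strand at positions 110–129; it acts as a reverse primer.
The 3' ends face each other across positions 34–129, giving a 96 bp product.

Yes — a 96 bp product.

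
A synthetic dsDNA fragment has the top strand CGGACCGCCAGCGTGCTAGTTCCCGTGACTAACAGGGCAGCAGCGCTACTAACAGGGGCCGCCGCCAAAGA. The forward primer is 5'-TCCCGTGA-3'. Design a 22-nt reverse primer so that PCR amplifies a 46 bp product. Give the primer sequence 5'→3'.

5'-GGCGGCGGCCCCTGTTAGTAGC-3'

The forward primer binds at positions 21–28, so a 46 bp product ends at position 21 + 46 − 1 = 66.
The reverse primer anneals to the top strand over positions 45–66, i.e. to GCTACTAACAGGGGCCGCCGCC.
Its sequence written 5'→3' is the reverse complement: GGCGGCGGCCCCTGTTAGTAGC.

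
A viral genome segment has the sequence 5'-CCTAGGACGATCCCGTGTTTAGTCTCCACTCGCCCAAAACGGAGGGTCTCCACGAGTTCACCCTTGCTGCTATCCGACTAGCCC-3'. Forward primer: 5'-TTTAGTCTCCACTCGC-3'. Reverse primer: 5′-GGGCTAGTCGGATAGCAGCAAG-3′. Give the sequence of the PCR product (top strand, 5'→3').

The forward primer matches the template at positions 18–33.
Taking the reverse complement of GGGCTAGTCGGATAGCAGCAAG gives CTTGCTGCTATCCGACTAGCCC, found at positions 63–84 on the template; the primer anneals here to the top strand with its 3' end pointing upstream.
The product is the template from position 18 through 84 (67 bp).

5'-TTTAGTCTCCACTCGCCCAAAACGGAGGGTCTCCACGAGTTCACCCTTGCTGCTATCCGACTAGCCC-3'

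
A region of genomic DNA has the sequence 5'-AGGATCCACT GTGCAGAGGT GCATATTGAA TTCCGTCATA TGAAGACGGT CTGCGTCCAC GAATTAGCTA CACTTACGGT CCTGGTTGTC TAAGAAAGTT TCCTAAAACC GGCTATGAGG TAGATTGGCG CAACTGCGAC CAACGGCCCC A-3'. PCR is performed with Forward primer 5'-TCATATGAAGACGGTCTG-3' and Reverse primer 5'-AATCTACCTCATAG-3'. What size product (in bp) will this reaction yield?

Scanning the template, TCATATGAAGACGGTCTG occurs at positions 36–53; this primer anneals to the bottom strand there with its 3' end pointing downstream.
Reverse complement of the reverse primer: CTATGAGGTAGATT. This occurs on the top strand at positions 113–126.
Amplicon spans positions 36–126: 91 bp.

91 bp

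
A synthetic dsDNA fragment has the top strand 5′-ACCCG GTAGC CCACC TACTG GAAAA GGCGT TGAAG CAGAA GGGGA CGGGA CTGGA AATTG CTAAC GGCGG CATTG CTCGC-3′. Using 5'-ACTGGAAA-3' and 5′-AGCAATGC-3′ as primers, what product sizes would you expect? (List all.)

The forward primer ACTGGAAA matches the top strand at positions 17–24, 50–57.
The reverse primer's reverse complement is GCATTGCT, matching at positions 70–77.
Each forward site pairs with the reverse site to give a product ending at position 77: sizes 61, 28 bp.

61 bp, 28 bp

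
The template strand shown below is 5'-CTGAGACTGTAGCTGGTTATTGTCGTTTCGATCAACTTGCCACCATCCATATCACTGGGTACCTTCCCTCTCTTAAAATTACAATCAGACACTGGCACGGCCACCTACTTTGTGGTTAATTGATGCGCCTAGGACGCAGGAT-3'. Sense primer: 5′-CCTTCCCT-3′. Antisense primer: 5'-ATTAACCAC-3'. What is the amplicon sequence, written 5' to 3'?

5'-CCTTCCCTCTCTTAAAATTACAATCAGACACTGGCACGGCCACCTACTTTGTGGTTAAT-3'

Scanning the template, CCTTCCCT occurs at positions 62–69; this primer anneals to the bottom strand there with its 3' end pointing downstream.
Taking the reverse complement of ATTAACCAC gives GTGGTTAAT, found at positions 112–120 on the template; the primer anneals here to the top strand with its 3' end pointing upstream.
The product is the template from position 62 through 120 (59 bp).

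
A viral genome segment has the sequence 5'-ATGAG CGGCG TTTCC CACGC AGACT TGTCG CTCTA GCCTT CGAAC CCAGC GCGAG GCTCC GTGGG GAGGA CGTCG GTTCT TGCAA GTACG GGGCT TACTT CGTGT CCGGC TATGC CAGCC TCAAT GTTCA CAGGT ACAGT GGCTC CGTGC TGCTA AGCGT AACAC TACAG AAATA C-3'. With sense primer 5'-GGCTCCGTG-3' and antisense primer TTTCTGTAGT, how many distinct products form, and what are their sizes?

Two products: 119 bp, 33 bp

The forward primer GGCTCCGTG matches the top strand at positions 55–63, 141–149.
The reverse primer's reverse complement is ACTACAGAAA, matching at positions 164–173.
Each forward site pairs with the reverse site to give a product ending at position 173: sizes 119, 33 bp.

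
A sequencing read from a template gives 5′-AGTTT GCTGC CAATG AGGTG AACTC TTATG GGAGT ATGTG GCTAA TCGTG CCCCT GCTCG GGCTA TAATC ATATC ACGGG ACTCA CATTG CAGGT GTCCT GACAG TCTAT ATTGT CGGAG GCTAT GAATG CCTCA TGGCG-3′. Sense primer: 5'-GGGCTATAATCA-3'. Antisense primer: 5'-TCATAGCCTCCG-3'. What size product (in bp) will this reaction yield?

Scanning the template, GGGCTATAATCA occurs at positions 60–71; this primer anneals to the bottom strand there with its 3' end pointing downstream.
Taking the reverse complement of TCATAGCCTCCG gives CGGAGGCTATGA, found at positions 116–127 on the template; the primer anneals here to the top strand with its 3' end pointing upstream.
The product runs from position 60 to position 127, so its length is 127 − 60 + 1 = 68 bp.

68 bp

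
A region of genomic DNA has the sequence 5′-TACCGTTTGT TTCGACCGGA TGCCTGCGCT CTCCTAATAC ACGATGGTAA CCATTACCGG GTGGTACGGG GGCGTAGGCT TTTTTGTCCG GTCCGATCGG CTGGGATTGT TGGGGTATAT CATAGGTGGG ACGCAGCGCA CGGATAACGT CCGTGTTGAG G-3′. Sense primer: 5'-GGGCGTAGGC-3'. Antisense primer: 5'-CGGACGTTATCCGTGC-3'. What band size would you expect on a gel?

Scanning the template, GGGCGTAGGC occurs at positions 70–79; this primer anneals to the bottom strand there with its 3' end pointing downstream.
The reverse primer's reverse complement is GCACGGATAACGTCCG, which matches the template at positions 138–153.
Amplicon spans positions 70–153: 84 bp.

84 bp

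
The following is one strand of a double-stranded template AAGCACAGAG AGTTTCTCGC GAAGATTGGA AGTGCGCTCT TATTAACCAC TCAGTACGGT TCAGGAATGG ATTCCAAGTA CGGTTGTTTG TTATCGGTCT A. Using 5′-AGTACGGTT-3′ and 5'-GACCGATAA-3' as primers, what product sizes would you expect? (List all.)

47 bp, 23 bp

The forward primer AGTACGGTT matches the top strand at positions 53–61, 77–85.
The reverse primer's reverse complement is TTATCGGTC, matching at positions 91–99.
Each forward site pairs with the reverse site to give a product ending at position 99: sizes 47, 23 bp.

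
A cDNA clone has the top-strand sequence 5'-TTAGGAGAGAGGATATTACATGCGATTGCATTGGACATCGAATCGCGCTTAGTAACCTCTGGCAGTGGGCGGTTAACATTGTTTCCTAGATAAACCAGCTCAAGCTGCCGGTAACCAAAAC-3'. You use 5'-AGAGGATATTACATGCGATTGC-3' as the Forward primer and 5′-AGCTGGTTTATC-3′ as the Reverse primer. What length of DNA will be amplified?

Scanning the template, AGAGGATATTACATGCGATTGC occurs at positions 8–29; this primer anneals to the bottom strand there with its 3' end pointing downstream.
Taking the reverse complement of AGCTGGTTTATC gives GATAAACCAGCT, found at positions 89–100 on the template; the primer anneals here to the top strand with its 3' end pointing upstream.
The product runs from position 8 to position 100, so its length is 100 − 8 + 1 = 93 bp.

93 bp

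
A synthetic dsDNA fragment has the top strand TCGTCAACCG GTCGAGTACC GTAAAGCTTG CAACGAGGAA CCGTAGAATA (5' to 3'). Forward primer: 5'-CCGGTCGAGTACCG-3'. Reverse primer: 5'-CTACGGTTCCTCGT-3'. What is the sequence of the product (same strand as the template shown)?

The forward primer matches the template at positions 8–21.
The reverse primer's reverse complement is ACGAGGAACCGTAG, which matches the template at positions 33–46.
The product is the template from position 8 through 46 (39 bp).

5'-CCGGTCGAGTACCGTAAAGCTTGCAACGAGGAACCGTAG-3'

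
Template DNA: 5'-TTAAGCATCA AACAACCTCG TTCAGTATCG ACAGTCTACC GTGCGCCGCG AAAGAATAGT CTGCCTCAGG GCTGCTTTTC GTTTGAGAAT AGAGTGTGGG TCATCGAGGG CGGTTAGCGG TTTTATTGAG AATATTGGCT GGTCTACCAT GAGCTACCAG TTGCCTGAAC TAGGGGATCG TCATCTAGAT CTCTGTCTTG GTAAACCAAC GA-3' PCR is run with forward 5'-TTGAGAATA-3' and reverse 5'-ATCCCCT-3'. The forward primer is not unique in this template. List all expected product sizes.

96 bp, 53 bp

The forward primer TTGAGAATA matches the top strand at positions 83–91, 126–134.
The reverse primer's reverse complement is AGGGGAT, matching at positions 172–178.
Each forward site pairs with the reverse site to give a product ending at position 178: sizes 96, 53 bp.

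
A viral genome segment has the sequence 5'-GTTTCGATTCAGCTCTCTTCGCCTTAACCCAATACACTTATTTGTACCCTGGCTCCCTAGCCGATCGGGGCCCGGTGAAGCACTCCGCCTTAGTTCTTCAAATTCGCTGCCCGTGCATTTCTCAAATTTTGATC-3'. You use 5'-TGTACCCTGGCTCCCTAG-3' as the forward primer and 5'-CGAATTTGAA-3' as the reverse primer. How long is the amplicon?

Forward primer TGTACCCTGGCTCCCTAG is found on the top strand at positions 43–60.
Taking the reverse complement of CGAATTTGAA gives TTCAAATTCG, found at positions 97–106 on the template; the primer anneals here to the top strand with its 3' end pointing upstream.
Amplicon spans positions 43–106: 64 bp.

64 bp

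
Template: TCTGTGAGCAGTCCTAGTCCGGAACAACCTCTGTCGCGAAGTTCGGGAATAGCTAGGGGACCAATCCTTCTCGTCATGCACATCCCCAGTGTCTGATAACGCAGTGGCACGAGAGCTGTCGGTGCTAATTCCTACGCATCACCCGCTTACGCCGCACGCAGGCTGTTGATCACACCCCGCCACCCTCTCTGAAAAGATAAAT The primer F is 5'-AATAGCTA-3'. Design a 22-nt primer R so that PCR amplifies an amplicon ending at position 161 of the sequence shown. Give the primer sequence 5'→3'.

5'-CTGCGTGCGGCGTAAGCGGGTG-3'

The forward primer binds at positions 48–55; the product's 3' end on the top strand is position 161.
The reverse primer anneals to the top strand over positions 140–161, i.e. to CACCCGCTTACGCCGCACGCAG.
Its sequence written 5'→3' is the reverse complement: CTGCGTGCGGCGTAAGCGGGTG.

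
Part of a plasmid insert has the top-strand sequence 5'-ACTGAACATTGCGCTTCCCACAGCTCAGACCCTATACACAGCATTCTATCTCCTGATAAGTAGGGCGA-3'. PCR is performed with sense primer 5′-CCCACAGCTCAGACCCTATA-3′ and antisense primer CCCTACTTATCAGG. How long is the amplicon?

Scanning the template, CCCACAGCTCAGACCCTATA occurs at positions 17–36; this primer anneals to the bottom strand there with its 3' end pointing downstream.
Reverse complement of the reverse primer: CCTGATAAGTAGGG. This occurs on the top strand at positions 52–65.
Product length = (reverse-primer end) − (forward-primer start) + 1 = 65 − 17 + 1 = 49 bp.

49 bp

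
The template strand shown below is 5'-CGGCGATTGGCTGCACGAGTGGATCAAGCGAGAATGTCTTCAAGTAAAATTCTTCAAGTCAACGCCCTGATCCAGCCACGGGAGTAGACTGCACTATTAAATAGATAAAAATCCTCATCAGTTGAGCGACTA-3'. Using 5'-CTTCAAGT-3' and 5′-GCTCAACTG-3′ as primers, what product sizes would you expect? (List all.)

90 bp, 76 bp

The forward primer CTTCAAGT matches the top strand at positions 38–45, 52–59.
The reverse primer's reverse complement is CAGTTGAGC, matching at positions 119–127.
Each forward site pairs with the reverse site to give a product ending at position 127: sizes 90, 76 bp.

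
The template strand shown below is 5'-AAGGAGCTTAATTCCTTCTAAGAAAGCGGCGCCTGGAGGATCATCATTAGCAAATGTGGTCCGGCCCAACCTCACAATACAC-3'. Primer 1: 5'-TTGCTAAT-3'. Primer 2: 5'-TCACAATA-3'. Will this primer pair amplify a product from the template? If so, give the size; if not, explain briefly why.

No product — the primers' 3' ends point away from each other.

Primer 1 (TTGCTAAT) has reverse complement ATTAGCAA, which matches the top strand at positions 46–53; primer 1 anneals to the top strand there with its 3' end pointing upstream toward position 46.
Primer 2 (TCACAATA) matches the top strand directly at positions 72–79; it anneals to the bottom strand with its 3' end pointing downstream toward position 79.
The 3' ends diverge (primer 1 extends toward position 1, primer 2 toward position 82), so the primers never converge on a shared product.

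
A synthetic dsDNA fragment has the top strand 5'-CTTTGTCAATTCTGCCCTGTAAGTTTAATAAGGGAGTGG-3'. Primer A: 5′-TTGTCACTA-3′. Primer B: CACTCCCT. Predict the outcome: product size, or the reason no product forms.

No product — primer A has no binding site in the template.

Primer A (TTGTCACTA) does not match the top strand, and its reverse complement TAGTGACAA does not match either.
With no annealing site for primer A, no amplification occurs.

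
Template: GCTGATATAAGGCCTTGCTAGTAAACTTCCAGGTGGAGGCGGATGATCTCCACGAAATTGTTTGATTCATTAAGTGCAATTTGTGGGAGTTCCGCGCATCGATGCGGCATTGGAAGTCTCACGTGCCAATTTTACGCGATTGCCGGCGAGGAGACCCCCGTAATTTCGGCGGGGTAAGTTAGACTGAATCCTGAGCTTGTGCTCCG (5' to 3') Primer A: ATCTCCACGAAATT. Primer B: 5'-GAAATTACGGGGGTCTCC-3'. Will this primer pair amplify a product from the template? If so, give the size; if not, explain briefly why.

Primer A (ATCTCCACGAAATT) matches the top strand at positions 46–59; it acts as a forward primer.
Primer B's reverse complement is GGAGACCCCCGTAATTTC, matching the top strand at positions 150–167; it acts as a reverse primer.
The 3' ends face each other across positions 46–167, giving a 122 bp product.

Yes — a 122 bp product.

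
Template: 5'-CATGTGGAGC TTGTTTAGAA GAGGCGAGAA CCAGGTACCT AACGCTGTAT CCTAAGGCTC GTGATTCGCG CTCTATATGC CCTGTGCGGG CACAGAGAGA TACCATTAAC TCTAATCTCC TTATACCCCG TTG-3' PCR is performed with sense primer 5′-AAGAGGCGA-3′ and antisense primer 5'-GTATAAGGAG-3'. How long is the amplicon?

108 bp

The forward primer matches the template at positions 19–27.
The reverse primer's reverse complement is CTCCTTATAC, which matches the template at positions 117–126.
The product runs from position 19 to position 126, so its length is 126 − 19 + 1 = 108 bp.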